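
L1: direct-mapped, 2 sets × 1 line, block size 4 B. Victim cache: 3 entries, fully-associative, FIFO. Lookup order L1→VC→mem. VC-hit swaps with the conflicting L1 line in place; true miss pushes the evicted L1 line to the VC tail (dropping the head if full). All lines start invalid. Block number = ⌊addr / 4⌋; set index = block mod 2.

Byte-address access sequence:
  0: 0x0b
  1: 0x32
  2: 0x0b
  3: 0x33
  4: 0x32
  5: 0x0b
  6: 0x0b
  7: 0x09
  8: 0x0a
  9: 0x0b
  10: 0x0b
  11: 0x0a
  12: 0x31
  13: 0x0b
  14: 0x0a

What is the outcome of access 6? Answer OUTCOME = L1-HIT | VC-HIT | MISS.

#0 0xb→b2/s0 MISS; vc=[]
#1 0x32→b12/s0 MISS; vc=[2]
#2 0xb→b2/s0 VC-HIT; vc=[12]
#3 0x33→b12/s0 VC-HIT; vc=[2]
#4 0x32→b12/s0 L1-HIT; vc=[2]
#5 0xb→b2/s0 VC-HIT; vc=[12]
#6 0xb→b2/s0 L1-HIT; vc=[12]
#7 0x9→b2/s0 L1-HIT; vc=[12]
#8 0xa→b2/s0 L1-HIT; vc=[12]
#9 0xb→b2/s0 L1-HIT; vc=[12]
#10 0xb→b2/s0 L1-HIT; vc=[12]
#11 0xa→b2/s0 L1-HIT; vc=[12]
#12 0x31→b12/s0 VC-HIT; vc=[2]
#13 0xb→b2/s0 VC-HIT; vc=[12]
#14 0xa→b2/s0 L1-HIT; vc=[12]

OUTCOME = L1-HIT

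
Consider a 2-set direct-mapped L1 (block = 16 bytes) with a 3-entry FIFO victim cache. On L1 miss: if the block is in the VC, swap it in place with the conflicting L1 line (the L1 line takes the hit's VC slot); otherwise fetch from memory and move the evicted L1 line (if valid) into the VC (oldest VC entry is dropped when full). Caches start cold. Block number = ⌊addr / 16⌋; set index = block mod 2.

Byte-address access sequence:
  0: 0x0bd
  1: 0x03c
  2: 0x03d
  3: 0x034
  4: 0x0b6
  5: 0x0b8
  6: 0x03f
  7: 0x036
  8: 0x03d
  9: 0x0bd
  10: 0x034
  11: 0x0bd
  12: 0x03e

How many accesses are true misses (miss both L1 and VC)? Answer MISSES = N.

#0 0xbd→b11/s1 MISS; vc=[]
#1 0x3c→b3/s1 MISS; vc=[11]
#2 0x3d→b3/s1 L1-HIT; vc=[11]
#3 0x34→b3/s1 L1-HIT; vc=[11]
#4 0xb6→b11/s1 VC-HIT; vc=[3]
#5 0xb8→b11/s1 L1-HIT; vc=[3]
#6 0x3f→b3/s1 VC-HIT; vc=[11]
#7 0x36→b3/s1 L1-HIT; vc=[11]
#8 0x3d→b3/s1 L1-HIT; vc=[11]
#9 0xbd→b11/s1 VC-HIT; vc=[3]
#10 0x34→b3/s1 VC-HIT; vc=[11]
#11 0xbd→b11/s1 VC-HIT; vc=[3]
#12 0x3e→b3/s1 VC-HIT; vc=[11]

MISSES = 2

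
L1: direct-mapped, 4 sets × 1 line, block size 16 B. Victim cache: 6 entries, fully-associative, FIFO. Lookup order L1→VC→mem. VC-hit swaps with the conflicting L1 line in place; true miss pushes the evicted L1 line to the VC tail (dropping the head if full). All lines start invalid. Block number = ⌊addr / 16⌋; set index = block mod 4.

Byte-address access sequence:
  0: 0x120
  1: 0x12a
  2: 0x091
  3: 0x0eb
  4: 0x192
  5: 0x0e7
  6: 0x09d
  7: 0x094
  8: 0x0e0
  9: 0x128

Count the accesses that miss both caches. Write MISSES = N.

  [0] addr=0x120 blk=18 s=2: MISS | VC []
  [1] addr=0x12a blk=18 s=2: L1-HIT | VC []
  [2] addr=0x91 blk=9 s=1: MISS | VC []
  [3] addr=0xeb blk=14 s=2: MISS | VC [18]
  [4] addr=0x192 blk=25 s=1: MISS | VC [18, 9]
  [5] addr=0xe7 blk=14 s=2: L1-HIT | VC [18, 9]
  [6] addr=0x9d blk=9 s=1: VC-HIT | VC [18, 25]
  [7] addr=0x94 blk=9 s=1: L1-HIT | VC [18, 25]
  [8] addr=0xe0 blk=14 s=2: L1-HIT | VC [18, 25]
  [9] addr=0x128 blk=18 s=2: VC-HIT | VC [14, 25]

MISSES = 4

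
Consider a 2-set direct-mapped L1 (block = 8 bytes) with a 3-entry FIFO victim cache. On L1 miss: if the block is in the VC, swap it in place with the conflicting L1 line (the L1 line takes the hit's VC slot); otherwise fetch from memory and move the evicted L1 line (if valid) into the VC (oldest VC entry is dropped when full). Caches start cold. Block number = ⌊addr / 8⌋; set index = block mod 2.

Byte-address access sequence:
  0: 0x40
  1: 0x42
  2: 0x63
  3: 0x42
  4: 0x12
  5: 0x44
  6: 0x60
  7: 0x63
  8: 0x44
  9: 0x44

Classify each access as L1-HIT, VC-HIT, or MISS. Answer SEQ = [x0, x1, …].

SEQ = [MISS, L1-HIT, MISS, VC-HIT, MISS, VC-HIT, VC-HIT, L1-HIT, VC-HIT, L1-HIT]

  [0] addr=0x40 blk=8 s=0: MISS | VC []
  [1] addr=0x42 blk=8 s=0: L1-HIT | VC []
  [2] addr=0x63 blk=12 s=0: MISS | VC [8]
  [3] addr=0x42 blk=8 s=0: VC-HIT | VC [12]
  [4] addr=0x12 blk=2 s=0: MISS | VC [12, 8]
  [5] addr=0x44 blk=8 s=0: VC-HIT | VC [12, 2]
  [6] addr=0x60 blk=12 s=0: VC-HIT | VC [8, 2]
  [7] addr=0x63 blk=12 s=0: L1-HIT | VC [8, 2]
  [8] addr=0x44 blk=8 s=0: VC-HIT | VC [12, 2]
  [9] addr=0x44 blk=8 s=0: L1-HIT | VC [12, 2]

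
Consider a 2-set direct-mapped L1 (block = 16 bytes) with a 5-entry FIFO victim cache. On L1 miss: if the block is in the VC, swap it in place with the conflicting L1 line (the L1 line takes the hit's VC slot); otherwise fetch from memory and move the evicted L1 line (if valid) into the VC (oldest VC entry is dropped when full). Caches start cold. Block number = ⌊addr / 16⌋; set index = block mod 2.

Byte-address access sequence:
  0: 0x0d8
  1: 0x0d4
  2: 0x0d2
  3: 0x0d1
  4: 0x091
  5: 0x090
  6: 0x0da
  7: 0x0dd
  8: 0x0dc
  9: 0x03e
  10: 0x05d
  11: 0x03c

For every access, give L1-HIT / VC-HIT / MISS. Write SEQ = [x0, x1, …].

#0 0xd8→b13/s1 MISS; vc=[]
#1 0xd4→b13/s1 L1-HIT; vc=[]
#2 0xd2→b13/s1 L1-HIT; vc=[]
#3 0xd1→b13/s1 L1-HIT; vc=[]
#4 0x91→b9/s1 MISS; vc=[13]
#5 0x90→b9/s1 L1-HIT; vc=[13]
#6 0xda→b13/s1 VC-HIT; vc=[9]
#7 0xdd→b13/s1 L1-HIT; vc=[9]
#8 0xdc→b13/s1 L1-HIT; vc=[9]
#9 0x3e→b3/s1 MISS; vc=[9,13]
#10 0x5d→b5/s1 MISS; vc=[9,13,3]
#11 0x3c→b3/s1 VC-HIT; vc=[9,13,5]

SEQ = [MISS, L1-HIT, L1-HIT, L1-HIT, MISS, L1-HIT, VC-HIT, L1-HIT, L1-HIT, MISS, MISS, VC-HIT]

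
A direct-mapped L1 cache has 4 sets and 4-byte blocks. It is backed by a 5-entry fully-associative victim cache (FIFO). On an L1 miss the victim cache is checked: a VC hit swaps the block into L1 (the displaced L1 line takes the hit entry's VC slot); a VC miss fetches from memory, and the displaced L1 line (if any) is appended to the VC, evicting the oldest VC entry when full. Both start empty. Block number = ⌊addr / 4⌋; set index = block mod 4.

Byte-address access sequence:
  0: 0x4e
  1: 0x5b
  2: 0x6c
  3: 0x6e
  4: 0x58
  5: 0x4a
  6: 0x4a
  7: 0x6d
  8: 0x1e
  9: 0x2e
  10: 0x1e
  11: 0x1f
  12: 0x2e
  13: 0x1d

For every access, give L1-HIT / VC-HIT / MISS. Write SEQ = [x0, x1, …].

  [0] addr=0x4e blk=19 s=3: MISS | VC []
  [1] addr=0x5b blk=22 s=2: MISS | VC []
  [2] addr=0x6c blk=27 s=3: MISS | VC [19]
  [3] addr=0x6e blk=27 s=3: L1-HIT | VC [19]
  [4] addr=0x58 blk=22 s=2: L1-HIT | VC [19]
  [5] addr=0x4a blk=18 s=2: MISS | VC [19, 22]
  [6] addr=0x4a blk=18 s=2: L1-HIT | VC [19, 22]
  [7] addr=0x6d blk=27 s=3: L1-HIT | VC [19, 22]
  [8] addr=0x1e blk=7 s=3: MISS | VC [19, 22, 27]
  [9] addr=0x2e blk=11 s=3: MISS | VC [19, 22, 27, 7]
  [10] addr=0x1e blk=7 s=3: VC-HIT | VC [19, 22, 27, 11]
  [11] addr=0x1f blk=7 s=3: L1-HIT | VC [19, 22, 27, 11]
  [12] addr=0x2e blk=11 s=3: VC-HIT | VC [19, 22, 27, 7]
  [13] addr=0x1d blk=7 s=3: VC-HIT | VC [19, 22, 27, 11]

SEQ = [MISS, MISS, MISS, L1-HIT, L1-HIT, MISS, L1-HIT, L1-HIT, MISS, MISS, VC-HIT, L1-HIT, VC-HIT, VC-HIT]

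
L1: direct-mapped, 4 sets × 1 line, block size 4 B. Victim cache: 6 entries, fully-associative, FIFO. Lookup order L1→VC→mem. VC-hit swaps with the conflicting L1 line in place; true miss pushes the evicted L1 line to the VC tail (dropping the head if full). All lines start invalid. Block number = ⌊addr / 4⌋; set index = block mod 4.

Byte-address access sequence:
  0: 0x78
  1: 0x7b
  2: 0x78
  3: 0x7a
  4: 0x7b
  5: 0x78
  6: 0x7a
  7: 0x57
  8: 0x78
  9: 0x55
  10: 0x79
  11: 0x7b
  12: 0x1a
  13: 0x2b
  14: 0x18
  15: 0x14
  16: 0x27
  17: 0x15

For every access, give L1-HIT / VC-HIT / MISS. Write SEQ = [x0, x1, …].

SEQ = [MISS, L1-HIT, L1-HIT, L1-HIT, L1-HIT, L1-HIT, L1-HIT, MISS, L1-HIT, L1-HIT, L1-HIT, L1-HIT, MISS, MISS, VC-HIT, MISS, MISS, VC-HIT]

0: 0x78 (blk 30, set 2) → MISS  vc=[]
1: 0x7b (blk 30, set 2) → L1-HIT  vc=[]
2: 0x78 (blk 30, set 2) → L1-HIT  vc=[]
3: 0x7a (blk 30, set 2) → L1-HIT  vc=[]
4: 0x7b (blk 30, set 2) → L1-HIT  vc=[]
5: 0x78 (blk 30, set 2) → L1-HIT  vc=[]
6: 0x7a (blk 30, set 2) → L1-HIT  vc=[]
7: 0x57 (blk 21, set 1) → MISS  vc=[]
8: 0x78 (blk 30, set 2) → L1-HIT  vc=[]
9: 0x55 (blk 21, set 1) → L1-HIT  vc=[]
10: 0x79 (blk 30, set 2) → L1-HIT  vc=[]
11: 0x7b (blk 30, set 2) → L1-HIT  vc=[]
12: 0x1a (blk 6, set 2) → MISS  vc=[30]
13: 0x2b (blk 10, set 2) → MISS  vc=[30, 6]
14: 0x18 (blk 6, set 2) → VC-HIT  vc=[30, 10]
15: 0x14 (blk 5, set 1) → MISS  vc=[30, 10, 21]
16: 0x27 (blk 9, set 1) → MISS  vc=[30, 10, 21, 5]
17: 0x15 (blk 5, set 1) → VC-HIT  vc=[30, 10, 21, 9]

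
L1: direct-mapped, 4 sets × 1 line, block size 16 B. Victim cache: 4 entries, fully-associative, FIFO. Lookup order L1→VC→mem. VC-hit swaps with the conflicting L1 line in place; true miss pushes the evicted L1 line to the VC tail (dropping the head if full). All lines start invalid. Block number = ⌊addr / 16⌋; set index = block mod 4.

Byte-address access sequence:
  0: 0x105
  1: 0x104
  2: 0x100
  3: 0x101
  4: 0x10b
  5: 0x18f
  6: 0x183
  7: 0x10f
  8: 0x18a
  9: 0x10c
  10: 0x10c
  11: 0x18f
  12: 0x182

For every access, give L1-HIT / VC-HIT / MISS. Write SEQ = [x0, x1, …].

SEQ = [MISS, L1-HIT, L1-HIT, L1-HIT, L1-HIT, MISS, L1-HIT, VC-HIT, VC-HIT, VC-HIT, L1-HIT, VC-HIT, L1-HIT]

  [0] addr=0x105 blk=16 s=0: MISS | VC []
  [1] addr=0x104 blk=16 s=0: L1-HIT | VC []
  [2] addr=0x100 blk=16 s=0: L1-HIT | VC []
  [3] addr=0x101 blk=16 s=0: L1-HIT | VC []
  [4] addr=0x10b blk=16 s=0: L1-HIT | VC []
  [5] addr=0x18f blk=24 s=0: MISS | VC [16]
  [6] addr=0x183 blk=24 s=0: L1-HIT | VC [16]
  [7] addr=0x10f blk=16 s=0: VC-HIT | VC [24]
  [8] addr=0x18a blk=24 s=0: VC-HIT | VC [16]
  [9] addr=0x10c blk=16 s=0: VC-HIT | VC [24]
  [10] addr=0x10c blk=16 s=0: L1-HIT | VC [24]
  [11] addr=0x18f blk=24 s=0: VC-HIT | VC [16]
  [12] addr=0x182 blk=24 s=0: L1-HIT | VC [16]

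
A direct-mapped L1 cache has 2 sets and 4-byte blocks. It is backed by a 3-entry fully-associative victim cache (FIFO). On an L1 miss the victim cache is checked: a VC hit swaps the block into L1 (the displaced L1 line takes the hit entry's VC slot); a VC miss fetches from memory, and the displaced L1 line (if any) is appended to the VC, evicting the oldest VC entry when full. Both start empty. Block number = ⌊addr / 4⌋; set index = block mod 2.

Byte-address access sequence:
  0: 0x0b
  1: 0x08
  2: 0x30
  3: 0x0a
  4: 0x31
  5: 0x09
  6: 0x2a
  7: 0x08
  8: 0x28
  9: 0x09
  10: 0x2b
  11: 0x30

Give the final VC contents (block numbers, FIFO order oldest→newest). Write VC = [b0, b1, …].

VC = [10, 2]

0: 0xb (blk 2, set 0) → MISS  vc=[]
1: 0x8 (blk 2, set 0) → L1-HIT  vc=[]
2: 0x30 (blk 12, set 0) → MISS  vc=[2]
3: 0xa (blk 2, set 0) → VC-HIT  vc=[12]
4: 0x31 (blk 12, set 0) → VC-HIT  vc=[2]
5: 0x9 (blk 2, set 0) → VC-HIT  vc=[12]
6: 0x2a (blk 10, set 0) → MISS  vc=[12, 2]
7: 0x8 (blk 2, set 0) → VC-HIT  vc=[12, 10]
8: 0x28 (blk 10, set 0) → VC-HIT  vc=[12, 2]
9: 0x9 (blk 2, set 0) → VC-HIT  vc=[12, 10]
10: 0x2b (blk 10, set 0) → VC-HIT  vc=[12, 2]
11: 0x30 (blk 12, set 0) → VC-HIT  vc=[10, 2]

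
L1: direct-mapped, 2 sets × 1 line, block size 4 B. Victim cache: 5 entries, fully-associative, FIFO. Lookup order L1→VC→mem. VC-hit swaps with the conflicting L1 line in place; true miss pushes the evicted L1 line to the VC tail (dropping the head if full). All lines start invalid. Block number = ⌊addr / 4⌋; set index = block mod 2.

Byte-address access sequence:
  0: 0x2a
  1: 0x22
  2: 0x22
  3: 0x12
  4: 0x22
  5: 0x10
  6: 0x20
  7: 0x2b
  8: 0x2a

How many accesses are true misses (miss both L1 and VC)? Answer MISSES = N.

  [0] addr=0x2a blk=10 s=0: MISS | VC []
  [1] addr=0x22 blk=8 s=0: MISS | VC [10]
  [2] addr=0x22 blk=8 s=0: L1-HIT | VC [10]
  [3] addr=0x12 blk=4 s=0: MISS | VC [10, 8]
  [4] addr=0x22 blk=8 s=0: VC-HIT | VC [10, 4]
  [5] addr=0x10 blk=4 s=0: VC-HIT | VC [10, 8]
  [6] addr=0x20 blk=8 s=0: VC-HIT | VC [10, 4]
  [7] addr=0x2b blk=10 s=0: VC-HIT | VC [8, 4]
  [8] addr=0x2a blk=10 s=0: L1-HIT | VC [8, 4]

MISSES = 3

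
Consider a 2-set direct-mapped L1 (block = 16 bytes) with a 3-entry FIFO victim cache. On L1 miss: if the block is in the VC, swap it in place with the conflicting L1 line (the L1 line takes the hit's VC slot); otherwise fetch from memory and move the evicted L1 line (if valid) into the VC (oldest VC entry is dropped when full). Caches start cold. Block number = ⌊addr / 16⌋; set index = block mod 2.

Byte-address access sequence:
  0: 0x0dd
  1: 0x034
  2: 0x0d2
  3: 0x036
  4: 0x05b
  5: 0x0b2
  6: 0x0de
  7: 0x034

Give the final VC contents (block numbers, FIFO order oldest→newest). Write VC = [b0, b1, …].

  [0] addr=0xdd blk=13 s=1: MISS | VC []
  [1] addr=0x34 blk=3 s=1: MISS | VC [13]
  [2] addr=0xd2 blk=13 s=1: VC-HIT | VC [3]
  [3] addr=0x36 blk=3 s=1: VC-HIT | VC [13]
  [4] addr=0x5b blk=5 s=1: MISS | VC [13, 3]
  [5] addr=0xb2 blk=11 s=1: MISS | VC [13, 3, 5]
  [6] addr=0xde blk=13 s=1: VC-HIT | VC [11, 3, 5]
  [7] addr=0x34 blk=3 s=1: VC-HIT | VC [11, 13, 5]

VC = [11, 13, 5]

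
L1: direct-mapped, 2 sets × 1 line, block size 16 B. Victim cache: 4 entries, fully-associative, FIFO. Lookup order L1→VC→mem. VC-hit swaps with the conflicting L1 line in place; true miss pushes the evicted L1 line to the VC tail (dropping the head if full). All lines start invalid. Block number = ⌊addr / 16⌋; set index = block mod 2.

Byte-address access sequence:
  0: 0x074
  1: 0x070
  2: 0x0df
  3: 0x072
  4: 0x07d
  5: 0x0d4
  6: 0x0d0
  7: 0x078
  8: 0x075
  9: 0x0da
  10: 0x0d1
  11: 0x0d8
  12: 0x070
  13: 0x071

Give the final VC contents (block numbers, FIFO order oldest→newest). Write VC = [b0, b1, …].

VC = [13]

#0 0x74→b7/s1 MISS; vc=[]
#1 0x70→b7/s1 L1-HIT; vc=[]
#2 0xdf→b13/s1 MISS; vc=[7]
#3 0x72→b7/s1 VC-HIT; vc=[13]
#4 0x7d→b7/s1 L1-HIT; vc=[13]
#5 0xd4→b13/s1 VC-HIT; vc=[7]
#6 0xd0→b13/s1 L1-HIT; vc=[7]
#7 0x78→b7/s1 VC-HIT; vc=[13]
#8 0x75→b7/s1 L1-HIT; vc=[13]
#9 0xda→b13/s1 VC-HIT; vc=[7]
#10 0xd1→b13/s1 L1-HIT; vc=[7]
#11 0xd8→b13/s1 L1-HIT; vc=[7]
#12 0x70→b7/s1 VC-HIT; vc=[13]
#13 0x71→b7/s1 L1-HIT; vc=[13]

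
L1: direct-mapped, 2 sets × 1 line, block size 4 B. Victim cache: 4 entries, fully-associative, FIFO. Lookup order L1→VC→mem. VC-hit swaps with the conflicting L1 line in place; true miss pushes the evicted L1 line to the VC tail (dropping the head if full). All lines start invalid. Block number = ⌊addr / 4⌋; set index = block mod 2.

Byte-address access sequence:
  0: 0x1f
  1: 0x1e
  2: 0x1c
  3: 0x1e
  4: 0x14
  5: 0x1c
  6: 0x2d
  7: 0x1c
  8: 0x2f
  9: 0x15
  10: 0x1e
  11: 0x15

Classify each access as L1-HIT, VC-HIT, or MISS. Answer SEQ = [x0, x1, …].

SEQ = [MISS, L1-HIT, L1-HIT, L1-HIT, MISS, VC-HIT, MISS, VC-HIT, VC-HIT, VC-HIT, VC-HIT, VC-HIT]

0: 0x1f (blk 7, set 1) → MISS  vc=[]
1: 0x1e (blk 7, set 1) → L1-HIT  vc=[]
2: 0x1c (blk 7, set 1) → L1-HIT  vc=[]
3: 0x1e (blk 7, set 1) → L1-HIT  vc=[]
4: 0x14 (blk 5, set 1) → MISS  vc=[7]
5: 0x1c (blk 7, set 1) → VC-HIT  vc=[5]
6: 0x2d (blk 11, set 1) → MISS  vc=[5, 7]
7: 0x1c (blk 7, set 1) → VC-HIT  vc=[5, 11]
8: 0x2f (blk 11, set 1) → VC-HIT  vc=[5, 7]
9: 0x15 (blk 5, set 1) → VC-HIT  vc=[11, 7]
10: 0x1e (blk 7, set 1) → VC-HIT  vc=[11, 5]
11: 0x15 (blk 5, set 1) → VC-HIT  vc=[11, 7]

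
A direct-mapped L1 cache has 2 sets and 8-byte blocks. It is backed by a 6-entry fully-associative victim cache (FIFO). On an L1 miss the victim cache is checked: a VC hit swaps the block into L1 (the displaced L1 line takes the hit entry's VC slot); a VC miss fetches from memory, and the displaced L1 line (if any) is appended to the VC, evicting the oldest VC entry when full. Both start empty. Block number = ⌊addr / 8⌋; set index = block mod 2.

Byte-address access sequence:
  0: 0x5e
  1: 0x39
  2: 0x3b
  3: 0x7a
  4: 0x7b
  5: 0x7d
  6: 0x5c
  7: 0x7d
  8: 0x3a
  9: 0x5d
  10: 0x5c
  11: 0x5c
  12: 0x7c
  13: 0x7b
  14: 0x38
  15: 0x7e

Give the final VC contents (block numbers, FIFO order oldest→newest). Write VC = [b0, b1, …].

0: 0x5e (blk 11, set 1) → MISS  vc=[]
1: 0x39 (blk 7, set 1) → MISS  vc=[11]
2: 0x3b (blk 7, set 1) → L1-HIT  vc=[11]
3: 0x7a (blk 15, set 1) → MISS  vc=[11, 7]
4: 0x7b (blk 15, set 1) → L1-HIT  vc=[11, 7]
5: 0x7d (blk 15, set 1) → L1-HIT  vc=[11, 7]
6: 0x5c (blk 11, set 1) → VC-HIT  vc=[15, 7]
7: 0x7d (blk 15, set 1) → VC-HIT  vc=[11, 7]
8: 0x3a (blk 7, set 1) → VC-HIT  vc=[11, 15]
9: 0x5d (blk 11, set 1) → VC-HIT  vc=[7, 15]
10: 0x5c (blk 11, set 1) → L1-HIT  vc=[7, 15]
11: 0x5c (blk 11, set 1) → L1-HIT  vc=[7, 15]
12: 0x7c (blk 15, set 1) → VC-HIT  vc=[7, 11]
13: 0x7b (blk 15, set 1) → L1-HIT  vc=[7, 11]
14: 0x38 (blk 7, set 1) → VC-HIT  vc=[15, 11]
15: 0x7e (blk 15, set 1) → VC-HIT  vc=[7, 11]

VC = [7, 11]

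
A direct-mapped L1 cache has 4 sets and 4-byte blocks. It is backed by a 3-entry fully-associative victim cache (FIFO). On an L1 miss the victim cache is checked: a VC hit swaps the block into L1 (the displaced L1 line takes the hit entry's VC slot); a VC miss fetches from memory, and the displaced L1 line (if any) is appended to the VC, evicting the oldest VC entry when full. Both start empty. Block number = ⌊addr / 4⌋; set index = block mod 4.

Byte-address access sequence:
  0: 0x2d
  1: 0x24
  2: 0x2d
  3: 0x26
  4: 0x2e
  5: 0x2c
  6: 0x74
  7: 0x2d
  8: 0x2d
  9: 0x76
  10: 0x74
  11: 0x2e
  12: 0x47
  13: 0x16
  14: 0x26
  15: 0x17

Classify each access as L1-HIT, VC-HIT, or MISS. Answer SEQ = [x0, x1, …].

SEQ = [MISS, MISS, L1-HIT, L1-HIT, L1-HIT, L1-HIT, MISS, L1-HIT, L1-HIT, L1-HIT, L1-HIT, L1-HIT, MISS, MISS, VC-HIT, VC-HIT]

#0 0x2d→b11/s3 MISS; vc=[]
#1 0x24→b9/s1 MISS; vc=[]
#2 0x2d→b11/s3 L1-HIT; vc=[]
#3 0x26→b9/s1 L1-HIT; vc=[]
#4 0x2e→b11/s3 L1-HIT; vc=[]
#5 0x2c→b11/s3 L1-HIT; vc=[]
#6 0x74→b29/s1 MISS; vc=[9]
#7 0x2d→b11/s3 L1-HIT; vc=[9]
#8 0x2d→b11/s3 L1-HIT; vc=[9]
#9 0x76→b29/s1 L1-HIT; vc=[9]
#10 0x74→b29/s1 L1-HIT; vc=[9]
#11 0x2e→b11/s3 L1-HIT; vc=[9]
#12 0x47→b17/s1 MISS; vc=[9,29]
#13 0x16→b5/s1 MISS; vc=[9,29,17]
#14 0x26→b9/s1 VC-HIT; vc=[5,29,17]
#15 0x17→b5/s1 VC-HIT; vc=[9,29,17]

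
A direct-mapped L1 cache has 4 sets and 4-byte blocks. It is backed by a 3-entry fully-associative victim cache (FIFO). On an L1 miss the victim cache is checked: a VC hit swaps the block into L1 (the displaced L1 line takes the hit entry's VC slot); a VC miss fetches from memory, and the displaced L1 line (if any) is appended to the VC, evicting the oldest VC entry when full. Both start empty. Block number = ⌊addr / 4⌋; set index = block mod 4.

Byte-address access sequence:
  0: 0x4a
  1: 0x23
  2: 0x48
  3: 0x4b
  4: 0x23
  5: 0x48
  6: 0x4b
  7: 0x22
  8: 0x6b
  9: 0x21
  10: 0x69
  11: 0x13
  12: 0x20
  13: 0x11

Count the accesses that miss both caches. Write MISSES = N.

#0 0x4a→b18/s2 MISS; vc=[]
#1 0x23→b8/s0 MISS; vc=[]
#2 0x48→b18/s2 L1-HIT; vc=[]
#3 0x4b→b18/s2 L1-HIT; vc=[]
#4 0x23→b8/s0 L1-HIT; vc=[]
#5 0x48→b18/s2 L1-HIT; vc=[]
#6 0x4b→b18/s2 L1-HIT; vc=[]
#7 0x22→b8/s0 L1-HIT; vc=[]
#8 0x6b→b26/s2 MISS; vc=[18]
#9 0x21→b8/s0 L1-HIT; vc=[18]
#10 0x69→b26/s2 L1-HIT; vc=[18]
#11 0x13→b4/s0 MISS; vc=[18,8]
#12 0x20→b8/s0 VC-HIT; vc=[18,4]
#13 0x11→b4/s0 VC-HIT; vc=[18,8]

MISSES = 4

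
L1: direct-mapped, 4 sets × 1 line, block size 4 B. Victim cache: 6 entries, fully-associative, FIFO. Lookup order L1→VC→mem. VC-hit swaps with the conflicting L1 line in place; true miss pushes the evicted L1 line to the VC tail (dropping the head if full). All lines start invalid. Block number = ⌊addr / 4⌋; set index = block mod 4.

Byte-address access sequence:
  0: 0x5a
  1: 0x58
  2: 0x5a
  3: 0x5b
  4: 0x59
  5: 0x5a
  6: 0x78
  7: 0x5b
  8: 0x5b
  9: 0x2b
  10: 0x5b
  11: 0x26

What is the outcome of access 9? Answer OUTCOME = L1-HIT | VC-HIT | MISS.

OUTCOME = MISS

0: 0x5a (blk 22, set 2) → MISS  vc=[]
1: 0x58 (blk 22, set 2) → L1-HIT  vc=[]
2: 0x5a (blk 22, set 2) → L1-HIT  vc=[]
3: 0x5b (blk 22, set 2) → L1-HIT  vc=[]
4: 0x59 (blk 22, set 2) → L1-HIT  vc=[]
5: 0x5a (blk 22, set 2) → L1-HIT  vc=[]
6: 0x78 (blk 30, set 2) → MISS  vc=[22]
7: 0x5b (blk 22, set 2) → VC-HIT  vc=[30]
8: 0x5b (blk 22, set 2) → L1-HIT  vc=[30]
9: 0x2b (blk 10, set 2) → MISS  vc=[30, 22]
10: 0x5b (blk 22, set 2) → VC-HIT  vc=[30, 10]
11: 0x26 (blk 9, set 1) → MISS  vc=[30, 10]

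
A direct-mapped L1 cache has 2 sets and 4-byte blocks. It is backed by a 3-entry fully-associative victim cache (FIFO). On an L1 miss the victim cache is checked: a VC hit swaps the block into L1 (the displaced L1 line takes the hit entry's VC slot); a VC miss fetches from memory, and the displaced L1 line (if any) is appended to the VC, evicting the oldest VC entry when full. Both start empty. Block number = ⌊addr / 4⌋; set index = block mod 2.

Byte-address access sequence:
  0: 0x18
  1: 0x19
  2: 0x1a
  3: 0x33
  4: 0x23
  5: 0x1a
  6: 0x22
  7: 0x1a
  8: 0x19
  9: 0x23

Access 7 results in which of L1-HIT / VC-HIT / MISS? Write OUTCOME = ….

OUTCOME = VC-HIT

0: 0x18 (blk 6, set 0) → MISS  vc=[]
1: 0x19 (blk 6, set 0) → L1-HIT  vc=[]
2: 0x1a (blk 6, set 0) → L1-HIT  vc=[]
3: 0x33 (blk 12, set 0) → MISS  vc=[6]
4: 0x23 (blk 8, set 0) → MISS  vc=[6, 12]
5: 0x1a (blk 6, set 0) → VC-HIT  vc=[8, 12]
6: 0x22 (blk 8, set 0) → VC-HIT  vc=[6, 12]
7: 0x1a (blk 6, set 0) → VC-HIT  vc=[8, 12]
8: 0x19 (blk 6, set 0) → L1-HIT  vc=[8, 12]
9: 0x23 (blk 8, set 0) → VC-HIT  vc=[6, 12]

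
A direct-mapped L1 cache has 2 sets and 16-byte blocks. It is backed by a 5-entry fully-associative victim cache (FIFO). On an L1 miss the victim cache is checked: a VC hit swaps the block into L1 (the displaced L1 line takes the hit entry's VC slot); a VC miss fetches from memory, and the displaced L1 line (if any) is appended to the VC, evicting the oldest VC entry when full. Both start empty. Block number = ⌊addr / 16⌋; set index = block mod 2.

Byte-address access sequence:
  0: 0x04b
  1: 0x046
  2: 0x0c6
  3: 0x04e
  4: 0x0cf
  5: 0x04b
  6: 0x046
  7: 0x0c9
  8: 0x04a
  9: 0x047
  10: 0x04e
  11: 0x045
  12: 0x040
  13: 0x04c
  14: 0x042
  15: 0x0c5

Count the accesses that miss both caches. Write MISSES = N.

0: 0x4b (blk 4, set 0) → MISS  vc=[]
1: 0x46 (blk 4, set 0) → L1-HIT  vc=[]
2: 0xc6 (blk 12, set 0) → MISS  vc=[4]
3: 0x4e (blk 4, set 0) → VC-HIT  vc=[12]
4: 0xcf (blk 12, set 0) → VC-HIT  vc=[4]
5: 0x4b (blk 4, set 0) → VC-HIT  vc=[12]
6: 0x46 (blk 4, set 0) → L1-HIT  vc=[12]
7: 0xc9 (blk 12, set 0) → VC-HIT  vc=[4]
8: 0x4a (blk 4, set 0) → VC-HIT  vc=[12]
9: 0x47 (blk 4, set 0) → L1-HIT  vc=[12]
10: 0x4e (blk 4, set 0) → L1-HIT  vc=[12]
11: 0x45 (blk 4, set 0) → L1-HIT  vc=[12]
12: 0x40 (blk 4, set 0) → L1-HIT  vc=[12]
13: 0x4c (blk 4, set 0) → L1-HIT  vc=[12]
14: 0x42 (blk 4, set 0) → L1-HIT  vc=[12]
15: 0xc5 (blk 12, set 0) → VC-HIT  vc=[4]

MISSES = 2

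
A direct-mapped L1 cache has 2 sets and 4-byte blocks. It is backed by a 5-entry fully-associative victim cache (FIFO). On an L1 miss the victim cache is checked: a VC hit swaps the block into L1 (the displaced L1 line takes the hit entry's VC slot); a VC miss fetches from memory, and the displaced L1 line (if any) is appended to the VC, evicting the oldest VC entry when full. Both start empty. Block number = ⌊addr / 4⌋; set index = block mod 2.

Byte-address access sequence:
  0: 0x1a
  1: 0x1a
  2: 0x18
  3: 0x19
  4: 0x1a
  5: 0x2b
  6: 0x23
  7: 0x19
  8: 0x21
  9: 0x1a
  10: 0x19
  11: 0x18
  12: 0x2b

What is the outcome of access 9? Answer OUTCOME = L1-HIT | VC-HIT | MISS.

0: 0x1a (blk 6, set 0) → MISS  vc=[]
1: 0x1a (blk 6, set 0) → L1-HIT  vc=[]
2: 0x18 (blk 6, set 0) → L1-HIT  vc=[]
3: 0x19 (blk 6, set 0) → L1-HIT  vc=[]
4: 0x1a (blk 6, set 0) → L1-HIT  vc=[]
5: 0x2b (blk 10, set 0) → MISS  vc=[6]
6: 0x23 (blk 8, set 0) → MISS  vc=[6, 10]
7: 0x19 (blk 6, set 0) → VC-HIT  vc=[8, 10]
8: 0x21 (blk 8, set 0) → VC-HIT  vc=[6, 10]
9: 0x1a (blk 6, set 0) → VC-HIT  vc=[8, 10]
10: 0x19 (blk 6, set 0) → L1-HIT  vc=[8, 10]
11: 0x18 (blk 6, set 0) → L1-HIT  vc=[8, 10]
12: 0x2b (blk 10, set 0) → VC-HIT  vc=[8, 6]

OUTCOME = VC-HIT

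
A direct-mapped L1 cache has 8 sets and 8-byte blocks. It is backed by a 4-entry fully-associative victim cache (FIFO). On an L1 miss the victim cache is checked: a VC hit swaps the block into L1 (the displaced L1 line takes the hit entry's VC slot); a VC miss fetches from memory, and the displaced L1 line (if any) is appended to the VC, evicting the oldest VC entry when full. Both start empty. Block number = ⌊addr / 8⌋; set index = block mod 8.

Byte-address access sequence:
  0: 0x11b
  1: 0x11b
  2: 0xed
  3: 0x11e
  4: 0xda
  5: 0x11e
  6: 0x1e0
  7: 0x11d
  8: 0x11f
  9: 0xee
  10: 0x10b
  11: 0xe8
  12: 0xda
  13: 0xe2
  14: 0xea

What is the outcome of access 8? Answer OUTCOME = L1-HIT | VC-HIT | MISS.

OUTCOME = L1-HIT

0: 0x11b (blk 35, set 3) → MISS  vc=[]
1: 0x11b (blk 35, set 3) → L1-HIT  vc=[]
2: 0xed (blk 29, set 5) → MISS  vc=[]
3: 0x11e (blk 35, set 3) → L1-HIT  vc=[]
4: 0xda (blk 27, set 3) → MISS  vc=[35]
5: 0x11e (blk 35, set 3) → VC-HIT  vc=[27]
6: 0x1e0 (blk 60, set 4) → MISS  vc=[27]
7: 0x11d (blk 35, set 3) → L1-HIT  vc=[27]
8: 0x11f (blk 35, set 3) → L1-HIT  vc=[27]
9: 0xee (blk 29, set 5) → L1-HIT  vc=[27]
10: 0x10b (blk 33, set 1) → MISS  vc=[27]
11: 0xe8 (blk 29, set 5) → L1-HIT  vc=[27]
12: 0xda (blk 27, set 3) → VC-HIT  vc=[35]
13: 0xe2 (blk 28, set 4) → MISS  vc=[35, 60]
14: 0xea (blk 29, set 5) → L1-HIT  vc=[35, 60]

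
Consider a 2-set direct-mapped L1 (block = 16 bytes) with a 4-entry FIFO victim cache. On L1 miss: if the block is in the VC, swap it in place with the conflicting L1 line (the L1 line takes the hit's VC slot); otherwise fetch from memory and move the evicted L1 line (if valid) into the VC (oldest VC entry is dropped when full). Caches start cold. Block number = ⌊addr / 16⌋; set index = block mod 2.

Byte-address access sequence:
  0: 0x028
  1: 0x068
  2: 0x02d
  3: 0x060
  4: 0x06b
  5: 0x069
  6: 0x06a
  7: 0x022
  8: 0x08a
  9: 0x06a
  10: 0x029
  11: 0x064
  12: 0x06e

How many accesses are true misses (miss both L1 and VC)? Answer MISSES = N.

MISSES = 3

  [0] addr=0x28 blk=2 s=0: MISS | VC []
  [1] addr=0x68 blk=6 s=0: MISS | VC [2]
  [2] addr=0x2d blk=2 s=0: VC-HIT | VC [6]
  [3] addr=0x60 blk=6 s=0: VC-HIT | VC [2]
  [4] addr=0x6b blk=6 s=0: L1-HIT | VC [2]
  [5] addr=0x69 blk=6 s=0: L1-HIT | VC [2]
  [6] addr=0x6a blk=6 s=0: L1-HIT | VC [2]
  [7] addr=0x22 blk=2 s=0: VC-HIT | VC [6]
  [8] addr=0x8a blk=8 s=0: MISS | VC [6, 2]
  [9] addr=0x6a blk=6 s=0: VC-HIT | VC [8, 2]
  [10] addr=0x29 blk=2 s=0: VC-HIT | VC [8, 6]
  [11] addr=0x64 blk=6 s=0: VC-HIT | VC [8, 2]
  [12] addr=0x6e blk=6 s=0: L1-HIT | VC [8, 2]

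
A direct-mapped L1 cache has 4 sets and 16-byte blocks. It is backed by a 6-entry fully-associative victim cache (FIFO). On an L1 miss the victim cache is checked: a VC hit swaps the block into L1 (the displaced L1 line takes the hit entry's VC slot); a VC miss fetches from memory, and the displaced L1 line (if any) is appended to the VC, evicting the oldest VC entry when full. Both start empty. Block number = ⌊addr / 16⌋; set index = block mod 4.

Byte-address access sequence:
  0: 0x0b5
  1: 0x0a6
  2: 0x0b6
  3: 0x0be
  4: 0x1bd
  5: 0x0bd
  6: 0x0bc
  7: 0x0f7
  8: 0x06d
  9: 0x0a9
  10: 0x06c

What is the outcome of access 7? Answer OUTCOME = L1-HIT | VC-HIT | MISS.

OUTCOME = MISS

0: 0xb5 (blk 11, set 3) → MISS  vc=[]
1: 0xa6 (blk 10, set 2) → MISS  vc=[]
2: 0xb6 (blk 11, set 3) → L1-HIT  vc=[]
3: 0xbe (blk 11, set 3) → L1-HIT  vc=[]
4: 0x1bd (blk 27, set 3) → MISS  vc=[11]
5: 0xbd (blk 11, set 3) → VC-HIT  vc=[27]
6: 0xbc (blk 11, set 3) → L1-HIT  vc=[27]
7: 0xf7 (blk 15, set 3) → MISS  vc=[27, 11]
8: 0x6d (blk 6, set 2) → MISS  vc=[27, 11, 10]
9: 0xa9 (blk 10, set 2) → VC-HIT  vc=[27, 11, 6]
10: 0x6c (blk 6, set 2) → VC-HIT  vc=[27, 11, 10]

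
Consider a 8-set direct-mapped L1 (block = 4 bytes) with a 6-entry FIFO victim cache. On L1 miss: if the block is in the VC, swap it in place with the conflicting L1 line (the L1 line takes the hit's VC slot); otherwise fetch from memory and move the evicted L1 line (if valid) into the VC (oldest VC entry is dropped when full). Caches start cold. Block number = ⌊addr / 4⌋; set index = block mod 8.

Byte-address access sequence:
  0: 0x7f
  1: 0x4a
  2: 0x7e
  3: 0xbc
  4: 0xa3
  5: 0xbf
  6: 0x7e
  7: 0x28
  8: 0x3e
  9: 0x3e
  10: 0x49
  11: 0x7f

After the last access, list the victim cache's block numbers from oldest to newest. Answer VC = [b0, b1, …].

VC = [47, 10, 15]

  [0] addr=0x7f blk=31 s=7: MISS | VC []
  [1] addr=0x4a blk=18 s=2: MISS | VC []
  [2] addr=0x7e blk=31 s=7: L1-HIT | VC []
  [3] addr=0xbc blk=47 s=7: MISS | VC [31]
  [4] addr=0xa3 blk=40 s=0: MISS | VC [31]
  [5] addr=0xbf blk=47 s=7: L1-HIT | VC [31]
  [6] addr=0x7e blk=31 s=7: VC-HIT | VC [47]
  [7] addr=0x28 blk=10 s=2: MISS | VC [47, 18]
  [8] addr=0x3e blk=15 s=7: MISS | VC [47, 18, 31]
  [9] addr=0x3e blk=15 s=7: L1-HIT | VC [47, 18, 31]
  [10] addr=0x49 blk=18 s=2: VC-HIT | VC [47, 10, 31]
  [11] addr=0x7f blk=31 s=7: VC-HIT | VC [47, 10, 15]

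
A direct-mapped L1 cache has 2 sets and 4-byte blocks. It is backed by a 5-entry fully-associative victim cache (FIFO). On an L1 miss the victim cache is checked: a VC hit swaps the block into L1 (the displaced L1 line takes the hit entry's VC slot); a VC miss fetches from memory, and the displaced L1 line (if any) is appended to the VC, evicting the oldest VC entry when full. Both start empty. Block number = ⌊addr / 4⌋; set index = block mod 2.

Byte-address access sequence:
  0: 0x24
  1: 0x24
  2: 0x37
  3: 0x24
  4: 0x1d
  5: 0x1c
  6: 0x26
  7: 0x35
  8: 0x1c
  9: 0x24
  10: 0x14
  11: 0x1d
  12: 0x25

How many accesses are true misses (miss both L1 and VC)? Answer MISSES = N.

MISSES = 4

0: 0x24 (blk 9, set 1) → MISS  vc=[]
1: 0x24 (blk 9, set 1) → L1-HIT  vc=[]
2: 0x37 (blk 13, set 1) → MISS  vc=[9]
3: 0x24 (blk 9, set 1) → VC-HIT  vc=[13]
4: 0x1d (blk 7, set 1) → MISS  vc=[13, 9]
5: 0x1c (blk 7, set 1) → L1-HIT  vc=[13, 9]
6: 0x26 (blk 9, set 1) → VC-HIT  vc=[13, 7]
7: 0x35 (blk 13, set 1) → VC-HIT  vc=[9, 7]
8: 0x1c (blk 7, set 1) → VC-HIT  vc=[9, 13]
9: 0x24 (blk 9, set 1) → VC-HIT  vc=[7, 13]
10: 0x14 (blk 5, set 1) → MISS  vc=[7, 13, 9]
11: 0x1d (blk 7, set 1) → VC-HIT  vc=[5, 13, 9]
12: 0x25 (blk 9, set 1) → VC-HIT  vc=[5, 13, 7]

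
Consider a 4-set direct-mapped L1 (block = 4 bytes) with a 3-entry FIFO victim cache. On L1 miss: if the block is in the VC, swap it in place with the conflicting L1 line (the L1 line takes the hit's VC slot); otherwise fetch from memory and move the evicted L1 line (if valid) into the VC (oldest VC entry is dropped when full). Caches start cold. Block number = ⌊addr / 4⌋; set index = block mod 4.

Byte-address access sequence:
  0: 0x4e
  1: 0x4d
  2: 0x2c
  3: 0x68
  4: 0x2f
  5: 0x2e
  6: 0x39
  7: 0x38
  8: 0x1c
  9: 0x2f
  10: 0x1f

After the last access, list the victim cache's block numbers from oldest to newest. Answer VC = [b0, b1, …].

VC = [19, 26, 11]

  [0] addr=0x4e blk=19 s=3: MISS | VC []
  [1] addr=0x4d blk=19 s=3: L1-HIT | VC []
  [2] addr=0x2c blk=11 s=3: MISS | VC [19]
  [3] addr=0x68 blk=26 s=2: MISS | VC [19]
  [4] addr=0x2f blk=11 s=3: L1-HIT | VC [19]
  [5] addr=0x2e blk=11 s=3: L1-HIT | VC [19]
  [6] addr=0x39 blk=14 s=2: MISS | VC [19, 26]
  [7] addr=0x38 blk=14 s=2: L1-HIT | VC [19, 26]
  [8] addr=0x1c blk=7 s=3: MISS | VC [19, 26, 11]
  [9] addr=0x2f blk=11 s=3: VC-HIT | VC [19, 26, 7]
  [10] addr=0x1f blk=7 s=3: VC-HIT | VC [19, 26, 11]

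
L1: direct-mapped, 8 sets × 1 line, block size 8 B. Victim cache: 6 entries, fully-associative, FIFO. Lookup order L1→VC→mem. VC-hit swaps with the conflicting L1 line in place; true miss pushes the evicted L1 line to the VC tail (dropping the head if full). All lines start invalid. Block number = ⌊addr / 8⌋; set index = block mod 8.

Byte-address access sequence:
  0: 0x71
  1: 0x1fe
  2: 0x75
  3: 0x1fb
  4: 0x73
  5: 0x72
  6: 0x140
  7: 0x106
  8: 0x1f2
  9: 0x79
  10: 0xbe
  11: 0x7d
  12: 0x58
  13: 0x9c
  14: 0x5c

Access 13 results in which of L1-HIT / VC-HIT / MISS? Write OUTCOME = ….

OUTCOME = MISS

0: 0x71 (blk 14, set 6) → MISS  vc=[]
1: 0x1fe (blk 63, set 7) → MISS  vc=[]
2: 0x75 (blk 14, set 6) → L1-HIT  vc=[]
3: 0x1fb (blk 63, set 7) → L1-HIT  vc=[]
4: 0x73 (blk 14, set 6) → L1-HIT  vc=[]
5: 0x72 (blk 14, set 6) → L1-HIT  vc=[]
6: 0x140 (blk 40, set 0) → MISS  vc=[]
7: 0x106 (blk 32, set 0) → MISS  vc=[40]
8: 0x1f2 (blk 62, set 6) → MISS  vc=[40, 14]
9: 0x79 (blk 15, set 7) → MISS  vc=[40, 14, 63]
10: 0xbe (blk 23, set 7) → MISS  vc=[40, 14, 63, 15]
11: 0x7d (blk 15, set 7) → VC-HIT  vc=[40, 14, 63, 23]
12: 0x58 (blk 11, set 3) → MISS  vc=[40, 14, 63, 23]
13: 0x9c (blk 19, set 3) → MISS  vc=[40, 14, 63, 23, 11]
14: 0x5c (blk 11, set 3) → VC-HIT  vc=[40, 14, 63, 23, 19]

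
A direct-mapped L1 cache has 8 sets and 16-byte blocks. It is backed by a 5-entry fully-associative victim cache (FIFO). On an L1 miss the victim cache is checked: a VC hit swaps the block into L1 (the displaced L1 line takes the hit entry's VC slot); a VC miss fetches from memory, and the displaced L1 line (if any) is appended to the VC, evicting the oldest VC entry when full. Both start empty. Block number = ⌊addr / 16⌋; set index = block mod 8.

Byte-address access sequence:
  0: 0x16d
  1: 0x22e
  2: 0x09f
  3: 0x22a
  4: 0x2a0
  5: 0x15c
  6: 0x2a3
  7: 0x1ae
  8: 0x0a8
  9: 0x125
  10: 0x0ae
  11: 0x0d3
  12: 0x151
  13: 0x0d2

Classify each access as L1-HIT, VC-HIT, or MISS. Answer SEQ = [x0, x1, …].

0: 0x16d (blk 22, set 6) → MISS  vc=[]
1: 0x22e (blk 34, set 2) → MISS  vc=[]
2: 0x9f (blk 9, set 1) → MISS  vc=[]
3: 0x22a (blk 34, set 2) → L1-HIT  vc=[]
4: 0x2a0 (blk 42, set 2) → MISS  vc=[34]
5: 0x15c (blk 21, set 5) → MISS  vc=[34]
6: 0x2a3 (blk 42, set 2) → L1-HIT  vc=[34]
7: 0x1ae (blk 26, set 2) → MISS  vc=[34, 42]
8: 0xa8 (blk 10, set 2) → MISS  vc=[34, 42, 26]
9: 0x125 (blk 18, set 2) → MISS  vc=[34, 42, 26, 10]
10: 0xae (blk 10, set 2) → VC-HIT  vc=[34, 42, 26, 18]
11: 0xd3 (blk 13, set 5) → MISS  vc=[34, 42, 26, 18, 21]
12: 0x151 (blk 21, set 5) → VC-HIT  vc=[34, 42, 26, 18, 13]
13: 0xd2 (blk 13, set 5) → VC-HIT  vc=[34, 42, 26, 18, 21]

SEQ = [MISS, MISS, MISS, L1-HIT, MISS, MISS, L1-HIT, MISS, MISS, MISS, VC-HIT, MISS, VC-HIT, VC-HIT]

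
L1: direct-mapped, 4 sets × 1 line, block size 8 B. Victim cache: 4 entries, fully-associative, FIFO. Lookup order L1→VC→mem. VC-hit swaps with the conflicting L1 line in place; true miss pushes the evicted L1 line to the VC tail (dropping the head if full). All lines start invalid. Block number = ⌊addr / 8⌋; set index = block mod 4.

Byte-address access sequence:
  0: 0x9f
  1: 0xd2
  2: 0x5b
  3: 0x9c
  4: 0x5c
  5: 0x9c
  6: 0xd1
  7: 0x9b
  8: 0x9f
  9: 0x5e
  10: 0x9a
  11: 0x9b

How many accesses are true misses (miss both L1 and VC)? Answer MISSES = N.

#0 0x9f→b19/s3 MISS; vc=[]
#1 0xd2→b26/s2 MISS; vc=[]
#2 0x5b→b11/s3 MISS; vc=[19]
#3 0x9c→b19/s3 VC-HIT; vc=[11]
#4 0x5c→b11/s3 VC-HIT; vc=[19]
#5 0x9c→b19/s3 VC-HIT; vc=[11]
#6 0xd1→b26/s2 L1-HIT; vc=[11]
#7 0x9b→b19/s3 L1-HIT; vc=[11]
#8 0x9f→b19/s3 L1-HIT; vc=[11]
#9 0x5e→b11/s3 VC-HIT; vc=[19]
#10 0x9a→b19/s3 VC-HIT; vc=[11]
#11 0x9b→b19/s3 L1-HIT; vc=[11]

MISSES = 3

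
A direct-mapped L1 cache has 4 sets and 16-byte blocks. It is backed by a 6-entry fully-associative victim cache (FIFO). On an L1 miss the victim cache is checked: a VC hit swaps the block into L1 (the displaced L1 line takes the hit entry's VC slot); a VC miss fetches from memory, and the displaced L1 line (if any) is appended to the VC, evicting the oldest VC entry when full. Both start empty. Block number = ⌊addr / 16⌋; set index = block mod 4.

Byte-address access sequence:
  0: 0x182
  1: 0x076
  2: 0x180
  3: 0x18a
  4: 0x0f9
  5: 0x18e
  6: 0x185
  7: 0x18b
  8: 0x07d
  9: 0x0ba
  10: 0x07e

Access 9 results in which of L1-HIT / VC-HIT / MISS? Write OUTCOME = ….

  [0] addr=0x182 blk=24 s=0: MISS | VC []
  [1] addr=0x76 blk=7 s=3: MISS | VC []
  [2] addr=0x180 blk=24 s=0: L1-HIT | VC []
  [3] addr=0x18a blk=24 s=0: L1-HIT | VC []
  [4] addr=0xf9 blk=15 s=3: MISS | VC [7]
  [5] addr=0x18e blk=24 s=0: L1-HIT | VC [7]
  [6] addr=0x185 blk=24 s=0: L1-HIT | VC [7]
  [7] addr=0x18b blk=24 s=0: L1-HIT | VC [7]
  [8] addr=0x7d blk=7 s=3: VC-HIT | VC [15]
  [9] addr=0xba blk=11 s=3: MISS | VC [15, 7]
  [10] addr=0x7e blk=7 s=3: VC-HIT | VC [15, 11]

OUTCOME = MISS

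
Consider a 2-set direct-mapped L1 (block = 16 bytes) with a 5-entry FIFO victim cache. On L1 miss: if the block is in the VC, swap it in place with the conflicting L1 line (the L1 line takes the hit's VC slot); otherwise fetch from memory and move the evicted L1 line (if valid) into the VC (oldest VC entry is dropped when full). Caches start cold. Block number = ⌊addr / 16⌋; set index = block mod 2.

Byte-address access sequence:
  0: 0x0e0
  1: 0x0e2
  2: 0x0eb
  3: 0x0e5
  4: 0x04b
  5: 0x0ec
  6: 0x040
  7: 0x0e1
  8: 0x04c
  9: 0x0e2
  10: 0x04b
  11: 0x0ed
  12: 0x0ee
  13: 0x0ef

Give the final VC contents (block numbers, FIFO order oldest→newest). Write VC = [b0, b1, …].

0: 0xe0 (blk 14, set 0) → MISS  vc=[]
1: 0xe2 (blk 14, set 0) → L1-HIT  vc=[]
2: 0xeb (blk 14, set 0) → L1-HIT  vc=[]
3: 0xe5 (blk 14, set 0) → L1-HIT  vc=[]
4: 0x4b (blk 4, set 0) → MISS  vc=[14]
5: 0xec (blk 14, set 0) → VC-HIT  vc=[4]
6: 0x40 (blk 4, set 0) → VC-HIT  vc=[14]
7: 0xe1 (blk 14, set 0) → VC-HIT  vc=[4]
8: 0x4c (blk 4, set 0) → VC-HIT  vc=[14]
9: 0xe2 (blk 14, set 0) → VC-HIT  vc=[4]
10: 0x4b (blk 4, set 0) → VC-HIT  vc=[14]
11: 0xed (blk 14, set 0) → VC-HIT  vc=[4]
12: 0xee (blk 14, set 0) → L1-HIT  vc=[4]
13: 0xef (blk 14, set 0) → L1-HIT  vc=[4]

VC = [4]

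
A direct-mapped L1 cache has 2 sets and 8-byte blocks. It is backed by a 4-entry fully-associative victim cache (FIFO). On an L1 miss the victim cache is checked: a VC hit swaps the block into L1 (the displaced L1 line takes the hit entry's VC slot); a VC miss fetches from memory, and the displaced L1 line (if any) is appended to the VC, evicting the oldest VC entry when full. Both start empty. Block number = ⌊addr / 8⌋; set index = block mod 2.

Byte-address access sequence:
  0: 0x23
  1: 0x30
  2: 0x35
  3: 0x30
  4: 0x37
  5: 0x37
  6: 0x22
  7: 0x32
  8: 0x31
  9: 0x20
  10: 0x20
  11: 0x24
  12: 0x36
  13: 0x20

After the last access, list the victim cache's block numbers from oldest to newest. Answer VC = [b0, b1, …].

#0 0x23→b4/s0 MISS; vc=[]
#1 0x30→b6/s0 MISS; vc=[4]
#2 0x35→b6/s0 L1-HIT; vc=[4]
#3 0x30→b6/s0 L1-HIT; vc=[4]
#4 0x37→b6/s0 L1-HIT; vc=[4]
#5 0x37→b6/s0 L1-HIT; vc=[4]
#6 0x22→b4/s0 VC-HIT; vc=[6]
#7 0x32→b6/s0 VC-HIT; vc=[4]
#8 0x31→b6/s0 L1-HIT; vc=[4]
#9 0x20→b4/s0 VC-HIT; vc=[6]
#10 0x20→b4/s0 L1-HIT; vc=[6]
#11 0x24→b4/s0 L1-HIT; vc=[6]
#12 0x36→b6/s0 VC-HIT; vc=[4]
#13 0x20→b4/s0 VC-HIT; vc=[6]

VC = [6]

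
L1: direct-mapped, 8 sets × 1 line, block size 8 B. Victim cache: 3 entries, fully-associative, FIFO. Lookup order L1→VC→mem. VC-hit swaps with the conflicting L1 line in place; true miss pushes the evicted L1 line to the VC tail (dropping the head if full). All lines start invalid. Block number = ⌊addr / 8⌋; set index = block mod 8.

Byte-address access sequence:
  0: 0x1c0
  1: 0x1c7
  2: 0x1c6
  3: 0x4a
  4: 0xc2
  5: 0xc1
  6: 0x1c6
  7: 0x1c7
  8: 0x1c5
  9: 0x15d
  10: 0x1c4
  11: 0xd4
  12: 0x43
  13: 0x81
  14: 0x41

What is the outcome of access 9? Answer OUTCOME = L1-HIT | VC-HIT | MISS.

OUTCOME = MISS

0: 0x1c0 (blk 56, set 0) → MISS  vc=[]
1: 0x1c7 (blk 56, set 0) → L1-HIT  vc=[]
2: 0x1c6 (blk 56, set 0) → L1-HIT  vc=[]
3: 0x4a (blk 9, set 1) → MISS  vc=[]
4: 0xc2 (blk 24, set 0) → MISS  vc=[56]
5: 0xc1 (blk 24, set 0) → L1-HIT  vc=[56]
6: 0x1c6 (blk 56, set 0) → VC-HIT  vc=[24]
7: 0x1c7 (blk 56, set 0) → L1-HIT  vc=[24]
8: 0x1c5 (blk 56, set 0) → L1-HIT  vc=[24]
9: 0x15d (blk 43, set 3) → MISS  vc=[24]
10: 0x1c4 (blk 56, set 0) → L1-HIT  vc=[24]
11: 0xd4 (blk 26, set 2) → MISS  vc=[24]
12: 0x43 (blk 8, set 0) → MISS  vc=[24, 56]
13: 0x81 (blk 16, set 0) → MISS  vc=[24, 56, 8]
14: 0x41 (blk 8, set 0) → VC-HIT  vc=[24, 56, 16]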